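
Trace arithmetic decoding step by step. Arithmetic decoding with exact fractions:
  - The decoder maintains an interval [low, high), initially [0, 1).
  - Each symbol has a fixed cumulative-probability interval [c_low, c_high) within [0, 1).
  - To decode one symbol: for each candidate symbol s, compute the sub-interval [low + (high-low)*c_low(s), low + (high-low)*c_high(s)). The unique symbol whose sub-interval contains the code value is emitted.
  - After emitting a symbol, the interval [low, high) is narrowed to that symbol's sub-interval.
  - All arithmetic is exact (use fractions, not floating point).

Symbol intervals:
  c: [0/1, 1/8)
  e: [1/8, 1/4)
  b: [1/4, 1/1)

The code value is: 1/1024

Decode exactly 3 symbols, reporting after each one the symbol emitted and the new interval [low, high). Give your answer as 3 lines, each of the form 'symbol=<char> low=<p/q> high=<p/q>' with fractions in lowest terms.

Answer: symbol=c low=0/1 high=1/8
symbol=c low=0/1 high=1/64
symbol=c low=0/1 high=1/512

Derivation:
Step 1: interval [0/1, 1/1), width = 1/1 - 0/1 = 1/1
  'c': [0/1 + 1/1*0/1, 0/1 + 1/1*1/8) = [0/1, 1/8) <- contains code 1/1024
  'e': [0/1 + 1/1*1/8, 0/1 + 1/1*1/4) = [1/8, 1/4)
  'b': [0/1 + 1/1*1/4, 0/1 + 1/1*1/1) = [1/4, 1/1)
  emit 'c', narrow to [0/1, 1/8)
Step 2: interval [0/1, 1/8), width = 1/8 - 0/1 = 1/8
  'c': [0/1 + 1/8*0/1, 0/1 + 1/8*1/8) = [0/1, 1/64) <- contains code 1/1024
  'e': [0/1 + 1/8*1/8, 0/1 + 1/8*1/4) = [1/64, 1/32)
  'b': [0/1 + 1/8*1/4, 0/1 + 1/8*1/1) = [1/32, 1/8)
  emit 'c', narrow to [0/1, 1/64)
Step 3: interval [0/1, 1/64), width = 1/64 - 0/1 = 1/64
  'c': [0/1 + 1/64*0/1, 0/1 + 1/64*1/8) = [0/1, 1/512) <- contains code 1/1024
  'e': [0/1 + 1/64*1/8, 0/1 + 1/64*1/4) = [1/512, 1/256)
  'b': [0/1 + 1/64*1/4, 0/1 + 1/64*1/1) = [1/256, 1/64)
  emit 'c', narrow to [0/1, 1/512)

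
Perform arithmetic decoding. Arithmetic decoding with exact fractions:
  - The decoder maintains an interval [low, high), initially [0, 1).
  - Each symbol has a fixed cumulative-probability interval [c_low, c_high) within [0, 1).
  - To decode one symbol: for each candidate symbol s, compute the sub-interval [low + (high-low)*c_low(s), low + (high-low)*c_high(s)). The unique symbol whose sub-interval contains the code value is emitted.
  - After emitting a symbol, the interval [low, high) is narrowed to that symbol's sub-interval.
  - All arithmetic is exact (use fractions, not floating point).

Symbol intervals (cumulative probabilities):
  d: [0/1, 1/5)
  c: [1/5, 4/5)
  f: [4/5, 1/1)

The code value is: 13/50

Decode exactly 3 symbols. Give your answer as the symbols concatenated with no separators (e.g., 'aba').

Answer: cdc

Derivation:
Step 1: interval [0/1, 1/1), width = 1/1 - 0/1 = 1/1
  'd': [0/1 + 1/1*0/1, 0/1 + 1/1*1/5) = [0/1, 1/5)
  'c': [0/1 + 1/1*1/5, 0/1 + 1/1*4/5) = [1/5, 4/5) <- contains code 13/50
  'f': [0/1 + 1/1*4/5, 0/1 + 1/1*1/1) = [4/5, 1/1)
  emit 'c', narrow to [1/5, 4/5)
Step 2: interval [1/5, 4/5), width = 4/5 - 1/5 = 3/5
  'd': [1/5 + 3/5*0/1, 1/5 + 3/5*1/5) = [1/5, 8/25) <- contains code 13/50
  'c': [1/5 + 3/5*1/5, 1/5 + 3/5*4/5) = [8/25, 17/25)
  'f': [1/5 + 3/5*4/5, 1/5 + 3/5*1/1) = [17/25, 4/5)
  emit 'd', narrow to [1/5, 8/25)
Step 3: interval [1/5, 8/25), width = 8/25 - 1/5 = 3/25
  'd': [1/5 + 3/25*0/1, 1/5 + 3/25*1/5) = [1/5, 28/125)
  'c': [1/5 + 3/25*1/5, 1/5 + 3/25*4/5) = [28/125, 37/125) <- contains code 13/50
  'f': [1/5 + 3/25*4/5, 1/5 + 3/25*1/1) = [37/125, 8/25)
  emit 'c', narrow to [28/125, 37/125)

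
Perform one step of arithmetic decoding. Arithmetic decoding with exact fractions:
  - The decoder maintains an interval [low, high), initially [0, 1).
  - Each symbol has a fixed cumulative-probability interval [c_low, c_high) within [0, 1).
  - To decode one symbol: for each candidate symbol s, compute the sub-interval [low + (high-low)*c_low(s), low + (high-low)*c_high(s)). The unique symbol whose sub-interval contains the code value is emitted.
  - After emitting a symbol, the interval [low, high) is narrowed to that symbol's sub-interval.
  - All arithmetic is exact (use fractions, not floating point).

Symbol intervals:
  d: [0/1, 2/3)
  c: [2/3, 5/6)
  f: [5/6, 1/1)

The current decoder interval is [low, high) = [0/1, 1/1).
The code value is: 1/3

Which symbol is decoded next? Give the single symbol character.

Interval width = high − low = 1/1 − 0/1 = 1/1
Scaled code = (code − low) / width = (1/3 − 0/1) / 1/1 = 1/3
  d: [0/1, 2/3) ← scaled code falls here ✓
  c: [2/3, 5/6) 
  f: [5/6, 1/1) 

Answer: d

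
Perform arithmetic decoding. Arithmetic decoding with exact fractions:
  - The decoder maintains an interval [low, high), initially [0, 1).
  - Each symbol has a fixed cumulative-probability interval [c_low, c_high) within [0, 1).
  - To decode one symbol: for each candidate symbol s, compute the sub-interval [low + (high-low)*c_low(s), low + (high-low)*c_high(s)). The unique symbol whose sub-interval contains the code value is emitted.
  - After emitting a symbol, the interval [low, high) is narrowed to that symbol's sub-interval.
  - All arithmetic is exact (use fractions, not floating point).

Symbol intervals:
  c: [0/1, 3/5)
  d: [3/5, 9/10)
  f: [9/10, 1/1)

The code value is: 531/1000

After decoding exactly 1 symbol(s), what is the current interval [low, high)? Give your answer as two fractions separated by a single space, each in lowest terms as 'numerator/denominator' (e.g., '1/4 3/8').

Answer: 0/1 3/5

Derivation:
Step 1: interval [0/1, 1/1), width = 1/1 - 0/1 = 1/1
  'c': [0/1 + 1/1*0/1, 0/1 + 1/1*3/5) = [0/1, 3/5) <- contains code 531/1000
  'd': [0/1 + 1/1*3/5, 0/1 + 1/1*9/10) = [3/5, 9/10)
  'f': [0/1 + 1/1*9/10, 0/1 + 1/1*1/1) = [9/10, 1/1)
  emit 'c', narrow to [0/1, 3/5)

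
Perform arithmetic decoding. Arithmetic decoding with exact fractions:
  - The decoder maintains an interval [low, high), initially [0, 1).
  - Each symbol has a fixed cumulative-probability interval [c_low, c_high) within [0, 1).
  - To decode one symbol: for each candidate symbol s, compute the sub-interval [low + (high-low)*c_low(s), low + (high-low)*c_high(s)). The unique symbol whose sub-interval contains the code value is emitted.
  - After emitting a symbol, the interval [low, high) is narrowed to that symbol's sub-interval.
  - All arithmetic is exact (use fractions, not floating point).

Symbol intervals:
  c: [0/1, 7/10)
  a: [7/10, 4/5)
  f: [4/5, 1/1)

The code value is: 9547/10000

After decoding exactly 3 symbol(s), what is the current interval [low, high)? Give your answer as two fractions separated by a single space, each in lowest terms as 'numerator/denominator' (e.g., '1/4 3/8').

Answer: 477/500 239/250

Derivation:
Step 1: interval [0/1, 1/1), width = 1/1 - 0/1 = 1/1
  'c': [0/1 + 1/1*0/1, 0/1 + 1/1*7/10) = [0/1, 7/10)
  'a': [0/1 + 1/1*7/10, 0/1 + 1/1*4/5) = [7/10, 4/5)
  'f': [0/1 + 1/1*4/5, 0/1 + 1/1*1/1) = [4/5, 1/1) <- contains code 9547/10000
  emit 'f', narrow to [4/5, 1/1)
Step 2: interval [4/5, 1/1), width = 1/1 - 4/5 = 1/5
  'c': [4/5 + 1/5*0/1, 4/5 + 1/5*7/10) = [4/5, 47/50)
  'a': [4/5 + 1/5*7/10, 4/5 + 1/5*4/5) = [47/50, 24/25) <- contains code 9547/10000
  'f': [4/5 + 1/5*4/5, 4/5 + 1/5*1/1) = [24/25, 1/1)
  emit 'a', narrow to [47/50, 24/25)
Step 3: interval [47/50, 24/25), width = 24/25 - 47/50 = 1/50
  'c': [47/50 + 1/50*0/1, 47/50 + 1/50*7/10) = [47/50, 477/500)
  'a': [47/50 + 1/50*7/10, 47/50 + 1/50*4/5) = [477/500, 239/250) <- contains code 9547/10000
  'f': [47/50 + 1/50*4/5, 47/50 + 1/50*1/1) = [239/250, 24/25)
  emit 'a', narrow to [477/500, 239/250)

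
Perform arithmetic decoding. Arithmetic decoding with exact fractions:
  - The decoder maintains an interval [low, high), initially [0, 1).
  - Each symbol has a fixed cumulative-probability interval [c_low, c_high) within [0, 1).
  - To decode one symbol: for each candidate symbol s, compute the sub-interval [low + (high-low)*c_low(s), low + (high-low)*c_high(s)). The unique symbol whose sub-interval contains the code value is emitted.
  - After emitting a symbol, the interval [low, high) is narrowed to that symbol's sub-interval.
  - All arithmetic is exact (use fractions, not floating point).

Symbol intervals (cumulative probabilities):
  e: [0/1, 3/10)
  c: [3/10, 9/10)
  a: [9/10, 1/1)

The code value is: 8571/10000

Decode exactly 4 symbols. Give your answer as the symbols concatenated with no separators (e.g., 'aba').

Step 1: interval [0/1, 1/1), width = 1/1 - 0/1 = 1/1
  'e': [0/1 + 1/1*0/1, 0/1 + 1/1*3/10) = [0/1, 3/10)
  'c': [0/1 + 1/1*3/10, 0/1 + 1/1*9/10) = [3/10, 9/10) <- contains code 8571/10000
  'a': [0/1 + 1/1*9/10, 0/1 + 1/1*1/1) = [9/10, 1/1)
  emit 'c', narrow to [3/10, 9/10)
Step 2: interval [3/10, 9/10), width = 9/10 - 3/10 = 3/5
  'e': [3/10 + 3/5*0/1, 3/10 + 3/5*3/10) = [3/10, 12/25)
  'c': [3/10 + 3/5*3/10, 3/10 + 3/5*9/10) = [12/25, 21/25)
  'a': [3/10 + 3/5*9/10, 3/10 + 3/5*1/1) = [21/25, 9/10) <- contains code 8571/10000
  emit 'a', narrow to [21/25, 9/10)
Step 3: interval [21/25, 9/10), width = 9/10 - 21/25 = 3/50
  'e': [21/25 + 3/50*0/1, 21/25 + 3/50*3/10) = [21/25, 429/500) <- contains code 8571/10000
  'c': [21/25 + 3/50*3/10, 21/25 + 3/50*9/10) = [429/500, 447/500)
  'a': [21/25 + 3/50*9/10, 21/25 + 3/50*1/1) = [447/500, 9/10)
  emit 'e', narrow to [21/25, 429/500)
Step 4: interval [21/25, 429/500), width = 429/500 - 21/25 = 9/500
  'e': [21/25 + 9/500*0/1, 21/25 + 9/500*3/10) = [21/25, 4227/5000)
  'c': [21/25 + 9/500*3/10, 21/25 + 9/500*9/10) = [4227/5000, 4281/5000)
  'a': [21/25 + 9/500*9/10, 21/25 + 9/500*1/1) = [4281/5000, 429/500) <- contains code 8571/10000
  emit 'a', narrow to [4281/5000, 429/500)

Answer: caea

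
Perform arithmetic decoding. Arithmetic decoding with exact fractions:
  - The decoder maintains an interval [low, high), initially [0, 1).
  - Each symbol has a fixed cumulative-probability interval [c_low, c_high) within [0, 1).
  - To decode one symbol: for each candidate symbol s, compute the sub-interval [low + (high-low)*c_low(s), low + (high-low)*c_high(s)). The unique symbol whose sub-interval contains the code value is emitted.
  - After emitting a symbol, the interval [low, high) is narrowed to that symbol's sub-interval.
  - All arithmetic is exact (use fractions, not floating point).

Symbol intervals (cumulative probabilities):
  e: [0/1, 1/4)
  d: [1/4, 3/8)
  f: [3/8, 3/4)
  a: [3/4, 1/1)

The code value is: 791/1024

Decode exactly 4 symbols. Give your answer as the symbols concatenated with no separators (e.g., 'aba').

Answer: aeda

Derivation:
Step 1: interval [0/1, 1/1), width = 1/1 - 0/1 = 1/1
  'e': [0/1 + 1/1*0/1, 0/1 + 1/1*1/4) = [0/1, 1/4)
  'd': [0/1 + 1/1*1/4, 0/1 + 1/1*3/8) = [1/4, 3/8)
  'f': [0/1 + 1/1*3/8, 0/1 + 1/1*3/4) = [3/8, 3/4)
  'a': [0/1 + 1/1*3/4, 0/1 + 1/1*1/1) = [3/4, 1/1) <- contains code 791/1024
  emit 'a', narrow to [3/4, 1/1)
Step 2: interval [3/4, 1/1), width = 1/1 - 3/4 = 1/4
  'e': [3/4 + 1/4*0/1, 3/4 + 1/4*1/4) = [3/4, 13/16) <- contains code 791/1024
  'd': [3/4 + 1/4*1/4, 3/4 + 1/4*3/8) = [13/16, 27/32)
  'f': [3/4 + 1/4*3/8, 3/4 + 1/4*3/4) = [27/32, 15/16)
  'a': [3/4 + 1/4*3/4, 3/4 + 1/4*1/1) = [15/16, 1/1)
  emit 'e', narrow to [3/4, 13/16)
Step 3: interval [3/4, 13/16), width = 13/16 - 3/4 = 1/16
  'e': [3/4 + 1/16*0/1, 3/4 + 1/16*1/4) = [3/4, 49/64)
  'd': [3/4 + 1/16*1/4, 3/4 + 1/16*3/8) = [49/64, 99/128) <- contains code 791/1024
  'f': [3/4 + 1/16*3/8, 3/4 + 1/16*3/4) = [99/128, 51/64)
  'a': [3/4 + 1/16*3/4, 3/4 + 1/16*1/1) = [51/64, 13/16)
  emit 'd', narrow to [49/64, 99/128)
Step 4: interval [49/64, 99/128), width = 99/128 - 49/64 = 1/128
  'e': [49/64 + 1/128*0/1, 49/64 + 1/128*1/4) = [49/64, 393/512)
  'd': [49/64 + 1/128*1/4, 49/64 + 1/128*3/8) = [393/512, 787/1024)
  'f': [49/64 + 1/128*3/8, 49/64 + 1/128*3/4) = [787/1024, 395/512)
  'a': [49/64 + 1/128*3/4, 49/64 + 1/128*1/1) = [395/512, 99/128) <- contains code 791/1024
  emit 'a', narrow to [395/512, 99/128)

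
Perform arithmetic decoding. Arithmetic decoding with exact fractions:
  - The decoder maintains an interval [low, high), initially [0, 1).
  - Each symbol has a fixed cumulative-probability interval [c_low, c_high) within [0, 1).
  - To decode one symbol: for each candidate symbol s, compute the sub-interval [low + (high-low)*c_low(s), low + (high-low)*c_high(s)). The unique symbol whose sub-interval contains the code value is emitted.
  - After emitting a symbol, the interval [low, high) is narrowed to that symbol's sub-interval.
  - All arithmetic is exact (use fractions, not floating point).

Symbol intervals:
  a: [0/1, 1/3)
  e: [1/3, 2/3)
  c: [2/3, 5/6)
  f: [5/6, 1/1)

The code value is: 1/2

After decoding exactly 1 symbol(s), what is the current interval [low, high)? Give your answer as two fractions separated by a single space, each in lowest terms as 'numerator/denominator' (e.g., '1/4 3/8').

Step 1: interval [0/1, 1/1), width = 1/1 - 0/1 = 1/1
  'a': [0/1 + 1/1*0/1, 0/1 + 1/1*1/3) = [0/1, 1/3)
  'e': [0/1 + 1/1*1/3, 0/1 + 1/1*2/3) = [1/3, 2/3) <- contains code 1/2
  'c': [0/1 + 1/1*2/3, 0/1 + 1/1*5/6) = [2/3, 5/6)
  'f': [0/1 + 1/1*5/6, 0/1 + 1/1*1/1) = [5/6, 1/1)
  emit 'e', narrow to [1/3, 2/3)

Answer: 1/3 2/3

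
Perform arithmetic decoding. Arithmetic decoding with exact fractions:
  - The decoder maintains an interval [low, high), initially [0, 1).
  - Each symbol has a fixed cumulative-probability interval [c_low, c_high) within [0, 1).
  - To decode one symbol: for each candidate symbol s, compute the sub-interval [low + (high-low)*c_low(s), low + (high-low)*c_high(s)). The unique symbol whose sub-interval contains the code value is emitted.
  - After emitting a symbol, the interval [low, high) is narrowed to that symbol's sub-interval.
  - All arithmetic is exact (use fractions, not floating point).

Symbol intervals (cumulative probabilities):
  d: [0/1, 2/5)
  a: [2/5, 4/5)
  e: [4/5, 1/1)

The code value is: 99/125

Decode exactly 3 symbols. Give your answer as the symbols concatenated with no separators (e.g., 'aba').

Step 1: interval [0/1, 1/1), width = 1/1 - 0/1 = 1/1
  'd': [0/1 + 1/1*0/1, 0/1 + 1/1*2/5) = [0/1, 2/5)
  'a': [0/1 + 1/1*2/5, 0/1 + 1/1*4/5) = [2/5, 4/5) <- contains code 99/125
  'e': [0/1 + 1/1*4/5, 0/1 + 1/1*1/1) = [4/5, 1/1)
  emit 'a', narrow to [2/5, 4/5)
Step 2: interval [2/5, 4/5), width = 4/5 - 2/5 = 2/5
  'd': [2/5 + 2/5*0/1, 2/5 + 2/5*2/5) = [2/5, 14/25)
  'a': [2/5 + 2/5*2/5, 2/5 + 2/5*4/5) = [14/25, 18/25)
  'e': [2/5 + 2/5*4/5, 2/5 + 2/5*1/1) = [18/25, 4/5) <- contains code 99/125
  emit 'e', narrow to [18/25, 4/5)
Step 3: interval [18/25, 4/5), width = 4/5 - 18/25 = 2/25
  'd': [18/25 + 2/25*0/1, 18/25 + 2/25*2/5) = [18/25, 94/125)
  'a': [18/25 + 2/25*2/5, 18/25 + 2/25*4/5) = [94/125, 98/125)
  'e': [18/25 + 2/25*4/5, 18/25 + 2/25*1/1) = [98/125, 4/5) <- contains code 99/125
  emit 'e', narrow to [98/125, 4/5)

Answer: aee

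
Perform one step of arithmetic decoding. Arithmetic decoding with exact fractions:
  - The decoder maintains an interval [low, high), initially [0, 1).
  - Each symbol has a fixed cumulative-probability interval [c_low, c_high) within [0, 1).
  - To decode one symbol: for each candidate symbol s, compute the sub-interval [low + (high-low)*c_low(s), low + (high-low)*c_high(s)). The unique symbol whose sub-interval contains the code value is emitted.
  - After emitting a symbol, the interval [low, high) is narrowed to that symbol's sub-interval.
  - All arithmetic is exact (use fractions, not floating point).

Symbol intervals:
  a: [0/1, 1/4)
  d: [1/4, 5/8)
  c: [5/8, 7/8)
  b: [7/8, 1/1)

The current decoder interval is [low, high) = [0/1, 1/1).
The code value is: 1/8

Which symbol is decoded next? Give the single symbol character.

Answer: a

Derivation:
Interval width = high − low = 1/1 − 0/1 = 1/1
Scaled code = (code − low) / width = (1/8 − 0/1) / 1/1 = 1/8
  a: [0/1, 1/4) ← scaled code falls here ✓
  d: [1/4, 5/8) 
  c: [5/8, 7/8) 
  b: [7/8, 1/1) 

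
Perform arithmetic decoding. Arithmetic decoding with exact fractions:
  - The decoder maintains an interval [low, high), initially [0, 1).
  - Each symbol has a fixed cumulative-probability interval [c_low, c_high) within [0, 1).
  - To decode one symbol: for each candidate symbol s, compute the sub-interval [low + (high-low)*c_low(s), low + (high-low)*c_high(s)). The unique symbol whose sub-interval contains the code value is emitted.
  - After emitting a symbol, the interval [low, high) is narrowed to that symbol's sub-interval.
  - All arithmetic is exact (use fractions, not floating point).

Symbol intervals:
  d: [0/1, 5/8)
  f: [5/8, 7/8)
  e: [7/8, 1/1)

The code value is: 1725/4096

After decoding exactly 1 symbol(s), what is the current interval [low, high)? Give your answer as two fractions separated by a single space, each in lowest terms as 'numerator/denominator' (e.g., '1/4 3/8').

Step 1: interval [0/1, 1/1), width = 1/1 - 0/1 = 1/1
  'd': [0/1 + 1/1*0/1, 0/1 + 1/1*5/8) = [0/1, 5/8) <- contains code 1725/4096
  'f': [0/1 + 1/1*5/8, 0/1 + 1/1*7/8) = [5/8, 7/8)
  'e': [0/1 + 1/1*7/8, 0/1 + 1/1*1/1) = [7/8, 1/1)
  emit 'd', narrow to [0/1, 5/8)

Answer: 0/1 5/8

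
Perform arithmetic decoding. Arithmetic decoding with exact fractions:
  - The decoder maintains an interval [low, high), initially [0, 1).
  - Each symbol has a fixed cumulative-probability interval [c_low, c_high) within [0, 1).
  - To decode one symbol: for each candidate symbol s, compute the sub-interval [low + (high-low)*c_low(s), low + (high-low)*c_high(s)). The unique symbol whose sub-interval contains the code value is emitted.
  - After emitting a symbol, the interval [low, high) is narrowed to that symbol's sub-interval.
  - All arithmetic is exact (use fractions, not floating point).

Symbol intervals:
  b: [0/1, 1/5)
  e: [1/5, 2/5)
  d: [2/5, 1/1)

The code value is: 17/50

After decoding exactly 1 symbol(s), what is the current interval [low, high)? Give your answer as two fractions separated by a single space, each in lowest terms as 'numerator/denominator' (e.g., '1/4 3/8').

Answer: 1/5 2/5

Derivation:
Step 1: interval [0/1, 1/1), width = 1/1 - 0/1 = 1/1
  'b': [0/1 + 1/1*0/1, 0/1 + 1/1*1/5) = [0/1, 1/5)
  'e': [0/1 + 1/1*1/5, 0/1 + 1/1*2/5) = [1/5, 2/5) <- contains code 17/50
  'd': [0/1 + 1/1*2/5, 0/1 + 1/1*1/1) = [2/5, 1/1)
  emit 'e', narrow to [1/5, 2/5)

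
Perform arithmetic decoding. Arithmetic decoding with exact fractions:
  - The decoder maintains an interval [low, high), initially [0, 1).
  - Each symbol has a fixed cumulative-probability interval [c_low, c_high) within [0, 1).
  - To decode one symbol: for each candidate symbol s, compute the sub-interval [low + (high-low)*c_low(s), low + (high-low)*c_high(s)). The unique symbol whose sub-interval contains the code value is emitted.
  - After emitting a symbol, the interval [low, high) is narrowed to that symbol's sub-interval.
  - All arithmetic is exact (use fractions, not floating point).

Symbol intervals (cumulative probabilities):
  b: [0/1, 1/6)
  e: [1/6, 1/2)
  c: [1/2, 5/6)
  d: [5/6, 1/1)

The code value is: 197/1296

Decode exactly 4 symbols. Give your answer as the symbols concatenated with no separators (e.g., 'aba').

Step 1: interval [0/1, 1/1), width = 1/1 - 0/1 = 1/1
  'b': [0/1 + 1/1*0/1, 0/1 + 1/1*1/6) = [0/1, 1/6) <- contains code 197/1296
  'e': [0/1 + 1/1*1/6, 0/1 + 1/1*1/2) = [1/6, 1/2)
  'c': [0/1 + 1/1*1/2, 0/1 + 1/1*5/6) = [1/2, 5/6)
  'd': [0/1 + 1/1*5/6, 0/1 + 1/1*1/1) = [5/6, 1/1)
  emit 'b', narrow to [0/1, 1/6)
Step 2: interval [0/1, 1/6), width = 1/6 - 0/1 = 1/6
  'b': [0/1 + 1/6*0/1, 0/1 + 1/6*1/6) = [0/1, 1/36)
  'e': [0/1 + 1/6*1/6, 0/1 + 1/6*1/2) = [1/36, 1/12)
  'c': [0/1 + 1/6*1/2, 0/1 + 1/6*5/6) = [1/12, 5/36)
  'd': [0/1 + 1/6*5/6, 0/1 + 1/6*1/1) = [5/36, 1/6) <- contains code 197/1296
  emit 'd', narrow to [5/36, 1/6)
Step 3: interval [5/36, 1/6), width = 1/6 - 5/36 = 1/36
  'b': [5/36 + 1/36*0/1, 5/36 + 1/36*1/6) = [5/36, 31/216)
  'e': [5/36 + 1/36*1/6, 5/36 + 1/36*1/2) = [31/216, 11/72) <- contains code 197/1296
  'c': [5/36 + 1/36*1/2, 5/36 + 1/36*5/6) = [11/72, 35/216)
  'd': [5/36 + 1/36*5/6, 5/36 + 1/36*1/1) = [35/216, 1/6)
  emit 'e', narrow to [31/216, 11/72)
Step 4: interval [31/216, 11/72), width = 11/72 - 31/216 = 1/108
  'b': [31/216 + 1/108*0/1, 31/216 + 1/108*1/6) = [31/216, 47/324)
  'e': [31/216 + 1/108*1/6, 31/216 + 1/108*1/2) = [47/324, 4/27)
  'c': [31/216 + 1/108*1/2, 31/216 + 1/108*5/6) = [4/27, 49/324)
  'd': [31/216 + 1/108*5/6, 31/216 + 1/108*1/1) = [49/324, 11/72) <- contains code 197/1296
  emit 'd', narrow to [49/324, 11/72)

Answer: bded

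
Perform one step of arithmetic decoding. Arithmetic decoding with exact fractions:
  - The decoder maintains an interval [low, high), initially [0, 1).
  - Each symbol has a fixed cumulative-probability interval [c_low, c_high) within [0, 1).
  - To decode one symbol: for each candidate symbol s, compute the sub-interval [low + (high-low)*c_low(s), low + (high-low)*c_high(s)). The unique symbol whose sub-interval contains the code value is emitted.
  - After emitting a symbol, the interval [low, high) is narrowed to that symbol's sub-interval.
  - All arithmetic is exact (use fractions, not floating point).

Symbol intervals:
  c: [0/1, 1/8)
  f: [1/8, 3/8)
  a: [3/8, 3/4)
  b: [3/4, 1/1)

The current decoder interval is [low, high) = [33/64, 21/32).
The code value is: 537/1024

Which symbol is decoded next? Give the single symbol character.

Answer: c

Derivation:
Interval width = high − low = 21/32 − 33/64 = 9/64
Scaled code = (code − low) / width = (537/1024 − 33/64) / 9/64 = 1/16
  c: [0/1, 1/8) ← scaled code falls here ✓
  f: [1/8, 3/8) 
  a: [3/8, 3/4) 
  b: [3/4, 1/1) 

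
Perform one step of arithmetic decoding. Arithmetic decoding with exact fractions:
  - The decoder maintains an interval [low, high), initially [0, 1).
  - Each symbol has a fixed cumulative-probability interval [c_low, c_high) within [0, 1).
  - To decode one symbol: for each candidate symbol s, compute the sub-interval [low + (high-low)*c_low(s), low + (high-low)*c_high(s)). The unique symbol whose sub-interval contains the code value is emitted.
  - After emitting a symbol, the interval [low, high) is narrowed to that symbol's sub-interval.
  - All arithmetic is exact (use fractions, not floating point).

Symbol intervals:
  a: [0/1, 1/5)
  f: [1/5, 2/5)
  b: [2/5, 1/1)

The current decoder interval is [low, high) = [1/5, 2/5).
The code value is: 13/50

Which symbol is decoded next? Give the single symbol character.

Answer: f

Derivation:
Interval width = high − low = 2/5 − 1/5 = 1/5
Scaled code = (code − low) / width = (13/50 − 1/5) / 1/5 = 3/10
  a: [0/1, 1/5) 
  f: [1/5, 2/5) ← scaled code falls here ✓
  b: [2/5, 1/1) 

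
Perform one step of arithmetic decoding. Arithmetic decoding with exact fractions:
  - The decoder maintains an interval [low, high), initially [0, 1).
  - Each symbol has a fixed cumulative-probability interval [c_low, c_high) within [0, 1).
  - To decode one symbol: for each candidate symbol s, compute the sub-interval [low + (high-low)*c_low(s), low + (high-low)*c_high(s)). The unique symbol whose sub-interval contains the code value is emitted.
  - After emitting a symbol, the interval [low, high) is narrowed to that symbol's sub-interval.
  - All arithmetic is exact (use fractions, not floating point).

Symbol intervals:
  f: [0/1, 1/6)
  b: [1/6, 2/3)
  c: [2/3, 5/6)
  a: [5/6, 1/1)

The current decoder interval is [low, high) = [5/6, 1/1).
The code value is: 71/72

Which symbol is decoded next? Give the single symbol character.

Answer: a

Derivation:
Interval width = high − low = 1/1 − 5/6 = 1/6
Scaled code = (code − low) / width = (71/72 − 5/6) / 1/6 = 11/12
  f: [0/1, 1/6) 
  b: [1/6, 2/3) 
  c: [2/3, 5/6) 
  a: [5/6, 1/1) ← scaled code falls here ✓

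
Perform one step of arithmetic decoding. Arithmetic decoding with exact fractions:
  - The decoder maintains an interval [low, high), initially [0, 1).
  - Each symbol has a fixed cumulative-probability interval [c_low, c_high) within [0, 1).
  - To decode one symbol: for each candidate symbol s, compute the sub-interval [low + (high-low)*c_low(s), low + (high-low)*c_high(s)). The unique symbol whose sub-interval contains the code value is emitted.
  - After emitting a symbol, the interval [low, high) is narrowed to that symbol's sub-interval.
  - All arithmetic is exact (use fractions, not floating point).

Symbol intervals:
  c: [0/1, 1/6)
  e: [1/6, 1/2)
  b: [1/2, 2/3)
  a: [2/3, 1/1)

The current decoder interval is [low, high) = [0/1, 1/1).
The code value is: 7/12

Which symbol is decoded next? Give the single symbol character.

Interval width = high − low = 1/1 − 0/1 = 1/1
Scaled code = (code − low) / width = (7/12 − 0/1) / 1/1 = 7/12
  c: [0/1, 1/6) 
  e: [1/6, 1/2) 
  b: [1/2, 2/3) ← scaled code falls here ✓
  a: [2/3, 1/1) 

Answer: b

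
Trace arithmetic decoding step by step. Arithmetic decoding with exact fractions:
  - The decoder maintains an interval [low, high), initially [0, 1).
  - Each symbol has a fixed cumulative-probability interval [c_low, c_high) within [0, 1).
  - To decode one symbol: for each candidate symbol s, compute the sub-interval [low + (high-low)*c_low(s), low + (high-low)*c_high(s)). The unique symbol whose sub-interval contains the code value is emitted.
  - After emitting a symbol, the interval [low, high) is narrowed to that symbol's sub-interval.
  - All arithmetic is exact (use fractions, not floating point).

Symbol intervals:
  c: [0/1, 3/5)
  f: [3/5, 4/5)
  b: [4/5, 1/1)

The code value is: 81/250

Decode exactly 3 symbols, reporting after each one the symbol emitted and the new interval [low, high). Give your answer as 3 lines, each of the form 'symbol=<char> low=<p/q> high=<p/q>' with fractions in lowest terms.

Step 1: interval [0/1, 1/1), width = 1/1 - 0/1 = 1/1
  'c': [0/1 + 1/1*0/1, 0/1 + 1/1*3/5) = [0/1, 3/5) <- contains code 81/250
  'f': [0/1 + 1/1*3/5, 0/1 + 1/1*4/5) = [3/5, 4/5)
  'b': [0/1 + 1/1*4/5, 0/1 + 1/1*1/1) = [4/5, 1/1)
  emit 'c', narrow to [0/1, 3/5)
Step 2: interval [0/1, 3/5), width = 3/5 - 0/1 = 3/5
  'c': [0/1 + 3/5*0/1, 0/1 + 3/5*3/5) = [0/1, 9/25) <- contains code 81/250
  'f': [0/1 + 3/5*3/5, 0/1 + 3/5*4/5) = [9/25, 12/25)
  'b': [0/1 + 3/5*4/5, 0/1 + 3/5*1/1) = [12/25, 3/5)
  emit 'c', narrow to [0/1, 9/25)
Step 3: interval [0/1, 9/25), width = 9/25 - 0/1 = 9/25
  'c': [0/1 + 9/25*0/1, 0/1 + 9/25*3/5) = [0/1, 27/125)
  'f': [0/1 + 9/25*3/5, 0/1 + 9/25*4/5) = [27/125, 36/125)
  'b': [0/1 + 9/25*4/5, 0/1 + 9/25*1/1) = [36/125, 9/25) <- contains code 81/250
  emit 'b', narrow to [36/125, 9/25)

Answer: symbol=c low=0/1 high=3/5
symbol=c low=0/1 high=9/25
symbol=b low=36/125 high=9/25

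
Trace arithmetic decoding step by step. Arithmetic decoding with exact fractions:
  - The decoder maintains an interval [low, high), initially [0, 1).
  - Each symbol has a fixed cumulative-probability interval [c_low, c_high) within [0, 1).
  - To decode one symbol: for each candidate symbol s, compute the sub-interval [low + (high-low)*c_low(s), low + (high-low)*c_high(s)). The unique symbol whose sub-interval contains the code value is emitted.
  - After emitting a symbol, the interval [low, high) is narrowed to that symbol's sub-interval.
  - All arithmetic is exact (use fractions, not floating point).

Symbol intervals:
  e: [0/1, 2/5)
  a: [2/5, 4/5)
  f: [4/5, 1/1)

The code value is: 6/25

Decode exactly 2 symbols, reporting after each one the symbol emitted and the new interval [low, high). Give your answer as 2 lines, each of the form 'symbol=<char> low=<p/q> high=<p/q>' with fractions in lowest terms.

Step 1: interval [0/1, 1/1), width = 1/1 - 0/1 = 1/1
  'e': [0/1 + 1/1*0/1, 0/1 + 1/1*2/5) = [0/1, 2/5) <- contains code 6/25
  'a': [0/1 + 1/1*2/5, 0/1 + 1/1*4/5) = [2/5, 4/5)
  'f': [0/1 + 1/1*4/5, 0/1 + 1/1*1/1) = [4/5, 1/1)
  emit 'e', narrow to [0/1, 2/5)
Step 2: interval [0/1, 2/5), width = 2/5 - 0/1 = 2/5
  'e': [0/1 + 2/5*0/1, 0/1 + 2/5*2/5) = [0/1, 4/25)
  'a': [0/1 + 2/5*2/5, 0/1 + 2/5*4/5) = [4/25, 8/25) <- contains code 6/25
  'f': [0/1 + 2/5*4/5, 0/1 + 2/5*1/1) = [8/25, 2/5)
  emit 'a', narrow to [4/25, 8/25)

Answer: symbol=e low=0/1 high=2/5
symbol=a low=4/25 high=8/25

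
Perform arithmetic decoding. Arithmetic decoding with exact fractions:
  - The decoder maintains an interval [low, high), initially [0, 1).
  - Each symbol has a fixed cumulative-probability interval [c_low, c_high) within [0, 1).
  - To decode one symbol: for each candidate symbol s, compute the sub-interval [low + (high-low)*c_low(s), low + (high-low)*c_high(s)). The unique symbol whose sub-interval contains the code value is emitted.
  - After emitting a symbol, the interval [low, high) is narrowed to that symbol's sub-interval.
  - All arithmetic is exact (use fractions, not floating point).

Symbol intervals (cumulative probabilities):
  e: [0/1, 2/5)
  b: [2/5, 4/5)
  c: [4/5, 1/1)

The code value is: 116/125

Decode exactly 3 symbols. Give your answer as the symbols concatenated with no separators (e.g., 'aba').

Answer: cbb

Derivation:
Step 1: interval [0/1, 1/1), width = 1/1 - 0/1 = 1/1
  'e': [0/1 + 1/1*0/1, 0/1 + 1/1*2/5) = [0/1, 2/5)
  'b': [0/1 + 1/1*2/5, 0/1 + 1/1*4/5) = [2/5, 4/5)
  'c': [0/1 + 1/1*4/5, 0/1 + 1/1*1/1) = [4/5, 1/1) <- contains code 116/125
  emit 'c', narrow to [4/5, 1/1)
Step 2: interval [4/5, 1/1), width = 1/1 - 4/5 = 1/5
  'e': [4/5 + 1/5*0/1, 4/5 + 1/5*2/5) = [4/5, 22/25)
  'b': [4/5 + 1/5*2/5, 4/5 + 1/5*4/5) = [22/25, 24/25) <- contains code 116/125
  'c': [4/5 + 1/5*4/5, 4/5 + 1/5*1/1) = [24/25, 1/1)
  emit 'b', narrow to [22/25, 24/25)
Step 3: interval [22/25, 24/25), width = 24/25 - 22/25 = 2/25
  'e': [22/25 + 2/25*0/1, 22/25 + 2/25*2/5) = [22/25, 114/125)
  'b': [22/25 + 2/25*2/5, 22/25 + 2/25*4/5) = [114/125, 118/125) <- contains code 116/125
  'c': [22/25 + 2/25*4/5, 22/25 + 2/25*1/1) = [118/125, 24/25)
  emit 'b', narrow to [114/125, 118/125)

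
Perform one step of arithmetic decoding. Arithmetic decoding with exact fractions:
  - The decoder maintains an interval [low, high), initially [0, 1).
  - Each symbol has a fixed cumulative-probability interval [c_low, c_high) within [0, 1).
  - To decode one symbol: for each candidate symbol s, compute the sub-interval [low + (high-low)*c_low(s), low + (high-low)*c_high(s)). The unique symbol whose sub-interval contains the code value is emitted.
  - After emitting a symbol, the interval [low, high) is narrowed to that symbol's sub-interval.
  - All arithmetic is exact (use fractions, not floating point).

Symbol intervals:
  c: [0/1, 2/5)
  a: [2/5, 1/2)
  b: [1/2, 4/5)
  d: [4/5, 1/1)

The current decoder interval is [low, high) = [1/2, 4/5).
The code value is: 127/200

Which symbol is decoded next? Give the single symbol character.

Answer: a

Derivation:
Interval width = high − low = 4/5 − 1/2 = 3/10
Scaled code = (code − low) / width = (127/200 − 1/2) / 3/10 = 9/20
  c: [0/1, 2/5) 
  a: [2/5, 1/2) ← scaled code falls here ✓
  b: [1/2, 4/5) 
  d: [4/5, 1/1) 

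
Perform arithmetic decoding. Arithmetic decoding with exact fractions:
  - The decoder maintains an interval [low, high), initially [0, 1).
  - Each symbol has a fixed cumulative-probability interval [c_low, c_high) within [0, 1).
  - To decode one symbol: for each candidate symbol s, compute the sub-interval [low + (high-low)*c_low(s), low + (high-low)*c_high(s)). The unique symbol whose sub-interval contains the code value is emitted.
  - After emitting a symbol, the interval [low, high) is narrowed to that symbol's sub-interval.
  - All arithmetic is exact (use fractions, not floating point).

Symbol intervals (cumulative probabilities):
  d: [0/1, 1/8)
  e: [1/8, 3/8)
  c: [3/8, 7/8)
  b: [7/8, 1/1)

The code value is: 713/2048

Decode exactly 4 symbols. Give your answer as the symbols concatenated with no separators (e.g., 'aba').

Step 1: interval [0/1, 1/1), width = 1/1 - 0/1 = 1/1
  'd': [0/1 + 1/1*0/1, 0/1 + 1/1*1/8) = [0/1, 1/8)
  'e': [0/1 + 1/1*1/8, 0/1 + 1/1*3/8) = [1/8, 3/8) <- contains code 713/2048
  'c': [0/1 + 1/1*3/8, 0/1 + 1/1*7/8) = [3/8, 7/8)
  'b': [0/1 + 1/1*7/8, 0/1 + 1/1*1/1) = [7/8, 1/1)
  emit 'e', narrow to [1/8, 3/8)
Step 2: interval [1/8, 3/8), width = 3/8 - 1/8 = 1/4
  'd': [1/8 + 1/4*0/1, 1/8 + 1/4*1/8) = [1/8, 5/32)
  'e': [1/8 + 1/4*1/8, 1/8 + 1/4*3/8) = [5/32, 7/32)
  'c': [1/8 + 1/4*3/8, 1/8 + 1/4*7/8) = [7/32, 11/32)
  'b': [1/8 + 1/4*7/8, 1/8 + 1/4*1/1) = [11/32, 3/8) <- contains code 713/2048
  emit 'b', narrow to [11/32, 3/8)
Step 3: interval [11/32, 3/8), width = 3/8 - 11/32 = 1/32
  'd': [11/32 + 1/32*0/1, 11/32 + 1/32*1/8) = [11/32, 89/256)
  'e': [11/32 + 1/32*1/8, 11/32 + 1/32*3/8) = [89/256, 91/256) <- contains code 713/2048
  'c': [11/32 + 1/32*3/8, 11/32 + 1/32*7/8) = [91/256, 95/256)
  'b': [11/32 + 1/32*7/8, 11/32 + 1/32*1/1) = [95/256, 3/8)
  emit 'e', narrow to [89/256, 91/256)
Step 4: interval [89/256, 91/256), width = 91/256 - 89/256 = 1/128
  'd': [89/256 + 1/128*0/1, 89/256 + 1/128*1/8) = [89/256, 357/1024) <- contains code 713/2048
  'e': [89/256 + 1/128*1/8, 89/256 + 1/128*3/8) = [357/1024, 359/1024)
  'c': [89/256 + 1/128*3/8, 89/256 + 1/128*7/8) = [359/1024, 363/1024)
  'b': [89/256 + 1/128*7/8, 89/256 + 1/128*1/1) = [363/1024, 91/256)
  emit 'd', narrow to [89/256, 357/1024)

Answer: ebed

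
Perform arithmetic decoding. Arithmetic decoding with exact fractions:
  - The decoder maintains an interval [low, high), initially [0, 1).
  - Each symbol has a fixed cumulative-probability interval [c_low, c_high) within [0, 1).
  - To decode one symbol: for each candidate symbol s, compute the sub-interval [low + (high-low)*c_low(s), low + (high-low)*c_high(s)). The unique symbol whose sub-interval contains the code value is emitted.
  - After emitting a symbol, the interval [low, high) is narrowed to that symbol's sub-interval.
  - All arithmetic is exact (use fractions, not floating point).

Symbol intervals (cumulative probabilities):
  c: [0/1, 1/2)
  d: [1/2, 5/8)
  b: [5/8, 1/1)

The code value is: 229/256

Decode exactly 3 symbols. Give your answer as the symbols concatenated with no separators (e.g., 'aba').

Step 1: interval [0/1, 1/1), width = 1/1 - 0/1 = 1/1
  'c': [0/1 + 1/1*0/1, 0/1 + 1/1*1/2) = [0/1, 1/2)
  'd': [0/1 + 1/1*1/2, 0/1 + 1/1*5/8) = [1/2, 5/8)
  'b': [0/1 + 1/1*5/8, 0/1 + 1/1*1/1) = [5/8, 1/1) <- contains code 229/256
  emit 'b', narrow to [5/8, 1/1)
Step 2: interval [5/8, 1/1), width = 1/1 - 5/8 = 3/8
  'c': [5/8 + 3/8*0/1, 5/8 + 3/8*1/2) = [5/8, 13/16)
  'd': [5/8 + 3/8*1/2, 5/8 + 3/8*5/8) = [13/16, 55/64)
  'b': [5/8 + 3/8*5/8, 5/8 + 3/8*1/1) = [55/64, 1/1) <- contains code 229/256
  emit 'b', narrow to [55/64, 1/1)
Step 3: interval [55/64, 1/1), width = 1/1 - 55/64 = 9/64
  'c': [55/64 + 9/64*0/1, 55/64 + 9/64*1/2) = [55/64, 119/128) <- contains code 229/256
  'd': [55/64 + 9/64*1/2, 55/64 + 9/64*5/8) = [119/128, 485/512)
  'b': [55/64 + 9/64*5/8, 55/64 + 9/64*1/1) = [485/512, 1/1)
  emit 'c', narrow to [55/64, 119/128)

Answer: bbc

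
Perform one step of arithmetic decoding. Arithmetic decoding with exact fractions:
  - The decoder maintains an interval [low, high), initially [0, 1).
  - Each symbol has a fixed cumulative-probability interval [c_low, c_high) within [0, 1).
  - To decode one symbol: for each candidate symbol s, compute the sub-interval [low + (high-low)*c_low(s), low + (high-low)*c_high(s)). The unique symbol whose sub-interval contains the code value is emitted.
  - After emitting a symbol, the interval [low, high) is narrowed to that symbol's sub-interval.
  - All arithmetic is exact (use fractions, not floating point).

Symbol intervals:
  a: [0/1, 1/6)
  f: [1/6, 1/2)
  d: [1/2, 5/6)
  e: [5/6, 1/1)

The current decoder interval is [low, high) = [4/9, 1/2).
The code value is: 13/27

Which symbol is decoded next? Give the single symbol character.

Interval width = high − low = 1/2 − 4/9 = 1/18
Scaled code = (code − low) / width = (13/27 − 4/9) / 1/18 = 2/3
  a: [0/1, 1/6) 
  f: [1/6, 1/2) 
  d: [1/2, 5/6) ← scaled code falls here ✓
  e: [5/6, 1/1) 

Answer: d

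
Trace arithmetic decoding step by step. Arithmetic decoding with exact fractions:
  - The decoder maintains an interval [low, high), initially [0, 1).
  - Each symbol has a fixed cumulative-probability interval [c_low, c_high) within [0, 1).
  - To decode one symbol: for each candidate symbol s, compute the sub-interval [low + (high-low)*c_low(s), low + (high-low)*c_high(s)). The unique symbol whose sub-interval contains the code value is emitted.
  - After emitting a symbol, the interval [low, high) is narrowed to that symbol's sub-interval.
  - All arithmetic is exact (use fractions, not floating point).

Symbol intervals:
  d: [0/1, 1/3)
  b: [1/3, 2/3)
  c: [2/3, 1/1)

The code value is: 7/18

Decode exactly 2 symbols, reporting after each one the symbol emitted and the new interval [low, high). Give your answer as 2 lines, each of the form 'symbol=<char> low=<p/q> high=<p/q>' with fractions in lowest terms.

Answer: symbol=b low=1/3 high=2/3
symbol=d low=1/3 high=4/9

Derivation:
Step 1: interval [0/1, 1/1), width = 1/1 - 0/1 = 1/1
  'd': [0/1 + 1/1*0/1, 0/1 + 1/1*1/3) = [0/1, 1/3)
  'b': [0/1 + 1/1*1/3, 0/1 + 1/1*2/3) = [1/3, 2/3) <- contains code 7/18
  'c': [0/1 + 1/1*2/3, 0/1 + 1/1*1/1) = [2/3, 1/1)
  emit 'b', narrow to [1/3, 2/3)
Step 2: interval [1/3, 2/3), width = 2/3 - 1/3 = 1/3
  'd': [1/3 + 1/3*0/1, 1/3 + 1/3*1/3) = [1/3, 4/9) <- contains code 7/18
  'b': [1/3 + 1/3*1/3, 1/3 + 1/3*2/3) = [4/9, 5/9)
  'c': [1/3 + 1/3*2/3, 1/3 + 1/3*1/1) = [5/9, 2/3)
  emit 'd', narrow to [1/3, 4/9)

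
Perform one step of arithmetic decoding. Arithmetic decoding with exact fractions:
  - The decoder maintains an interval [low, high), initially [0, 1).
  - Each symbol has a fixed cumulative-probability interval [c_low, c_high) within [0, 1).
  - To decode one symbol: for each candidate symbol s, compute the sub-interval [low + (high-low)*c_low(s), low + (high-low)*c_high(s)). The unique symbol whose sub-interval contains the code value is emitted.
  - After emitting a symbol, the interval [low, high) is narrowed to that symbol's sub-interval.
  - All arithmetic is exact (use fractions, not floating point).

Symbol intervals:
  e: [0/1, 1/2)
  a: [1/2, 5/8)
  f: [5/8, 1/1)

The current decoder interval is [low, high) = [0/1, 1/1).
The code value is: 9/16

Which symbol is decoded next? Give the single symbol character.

Answer: a

Derivation:
Interval width = high − low = 1/1 − 0/1 = 1/1
Scaled code = (code − low) / width = (9/16 − 0/1) / 1/1 = 9/16
  e: [0/1, 1/2) 
  a: [1/2, 5/8) ← scaled code falls here ✓
  f: [5/8, 1/1) 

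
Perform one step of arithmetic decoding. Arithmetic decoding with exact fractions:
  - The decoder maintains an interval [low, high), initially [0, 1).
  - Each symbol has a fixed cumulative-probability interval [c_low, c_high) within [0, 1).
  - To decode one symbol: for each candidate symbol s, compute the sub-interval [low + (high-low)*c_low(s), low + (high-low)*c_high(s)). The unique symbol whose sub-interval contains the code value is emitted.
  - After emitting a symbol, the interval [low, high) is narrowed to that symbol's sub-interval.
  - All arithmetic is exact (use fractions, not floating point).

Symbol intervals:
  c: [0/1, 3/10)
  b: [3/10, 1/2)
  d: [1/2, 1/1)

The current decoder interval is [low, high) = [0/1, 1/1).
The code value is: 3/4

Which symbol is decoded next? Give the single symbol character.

Answer: d

Derivation:
Interval width = high − low = 1/1 − 0/1 = 1/1
Scaled code = (code − low) / width = (3/4 − 0/1) / 1/1 = 3/4
  c: [0/1, 3/10) 
  b: [3/10, 1/2) 
  d: [1/2, 1/1) ← scaled code falls here ✓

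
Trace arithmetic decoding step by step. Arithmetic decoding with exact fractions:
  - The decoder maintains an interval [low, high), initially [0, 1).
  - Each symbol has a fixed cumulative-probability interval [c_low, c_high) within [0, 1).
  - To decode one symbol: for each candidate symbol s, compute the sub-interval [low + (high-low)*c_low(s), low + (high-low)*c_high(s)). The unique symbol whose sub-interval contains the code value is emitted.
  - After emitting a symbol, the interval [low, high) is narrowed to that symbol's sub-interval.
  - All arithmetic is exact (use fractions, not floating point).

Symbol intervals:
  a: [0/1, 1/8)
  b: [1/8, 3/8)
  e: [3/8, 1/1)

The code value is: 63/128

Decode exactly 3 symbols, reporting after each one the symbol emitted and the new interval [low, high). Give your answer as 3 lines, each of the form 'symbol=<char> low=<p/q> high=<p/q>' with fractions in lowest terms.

Step 1: interval [0/1, 1/1), width = 1/1 - 0/1 = 1/1
  'a': [0/1 + 1/1*0/1, 0/1 + 1/1*1/8) = [0/1, 1/8)
  'b': [0/1 + 1/1*1/8, 0/1 + 1/1*3/8) = [1/8, 3/8)
  'e': [0/1 + 1/1*3/8, 0/1 + 1/1*1/1) = [3/8, 1/1) <- contains code 63/128
  emit 'e', narrow to [3/8, 1/1)
Step 2: interval [3/8, 1/1), width = 1/1 - 3/8 = 5/8
  'a': [3/8 + 5/8*0/1, 3/8 + 5/8*1/8) = [3/8, 29/64)
  'b': [3/8 + 5/8*1/8, 3/8 + 5/8*3/8) = [29/64, 39/64) <- contains code 63/128
  'e': [3/8 + 5/8*3/8, 3/8 + 5/8*1/1) = [39/64, 1/1)
  emit 'b', narrow to [29/64, 39/64)
Step 3: interval [29/64, 39/64), width = 39/64 - 29/64 = 5/32
  'a': [29/64 + 5/32*0/1, 29/64 + 5/32*1/8) = [29/64, 121/256)
  'b': [29/64 + 5/32*1/8, 29/64 + 5/32*3/8) = [121/256, 131/256) <- contains code 63/128
  'e': [29/64 + 5/32*3/8, 29/64 + 5/32*1/1) = [131/256, 39/64)
  emit 'b', narrow to [121/256, 131/256)

Answer: symbol=e low=3/8 high=1/1
symbol=b low=29/64 high=39/64
symbol=b low=121/256 high=131/256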